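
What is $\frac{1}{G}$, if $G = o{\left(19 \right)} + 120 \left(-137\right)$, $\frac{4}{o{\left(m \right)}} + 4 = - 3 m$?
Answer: $- \frac{61}{1002844} \approx -6.0827 \cdot 10^{-5}$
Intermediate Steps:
$o{\left(m \right)} = \frac{4}{-4 - 3 m}$
$G = - \frac{1002844}{61}$ ($G = - \frac{4}{4 + 3 \cdot 19} + 120 \left(-137\right) = - \frac{4}{4 + 57} - 16440 = - \frac{4}{61} - 16440 = - \frac{1002844}{61} \approx -16440.0$)
$\frac{1}{G} = \frac{1}{- \frac{1002844}{61}} = - \frac{61}{1002844}$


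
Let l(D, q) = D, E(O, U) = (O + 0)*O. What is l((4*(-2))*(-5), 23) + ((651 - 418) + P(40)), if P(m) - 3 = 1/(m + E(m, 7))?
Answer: 452641/1640 ≈ 276.00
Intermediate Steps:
E(O, U) = O² (E(O, U) = O*O = O²)
P(m) = 3 + 1/(m + m²)
l((4*(-2))*(-5), 23) + ((651 - 418) + P(40)) = (4*(-2))*(-5) + ((651 - 418) + (1 + 3*40 + 3*40²)/(40*(1 + 40))) = -8*(-5) + (233 + (1/40)*(1 + 120 + 3*1600)/41) = 40 + (233 + (1/40)*(1/41)*(1 + 120 + 4800)) = 40 + (233 + (1/40)*(1/41)*4921) = 40 + (233 + 4921/1640) = 40 + 387041/1640 = 452641/1640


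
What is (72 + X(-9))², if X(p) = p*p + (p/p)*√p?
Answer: 23400 + 918*I ≈ 23400.0 + 918.0*I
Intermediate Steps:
X(p) = √p + p² (X(p) = p² + 1*√p = p² + √p = √p + p²)
(72 + X(-9))² = (72 + (√(-9) + (-9)²))² = (72 + (3*I + 81))² = (72 + (81 + 3*I))² = (153 + 3*I)²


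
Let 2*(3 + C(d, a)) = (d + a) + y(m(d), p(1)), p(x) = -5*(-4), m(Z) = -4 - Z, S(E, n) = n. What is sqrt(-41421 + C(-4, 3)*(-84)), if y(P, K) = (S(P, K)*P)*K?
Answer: I*sqrt(41127) ≈ 202.8*I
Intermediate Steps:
p(x) = 20
y(P, K) = P*K**2 (y(P, K) = (K*P)*K = P*K**2)
C(d, a) = -803 + a/2 - 399*d/2 (C(d, a) = -3 + ((d + a) + (-4 - d)*20**2)/2 = -3 + ((a + d) + (-4 - d)*400)/2 = -3 + ((a + d) + (-1600 - 400*d))/2 = -3 + (-1600 + a - 399*d)/2 = -3 + (-800 + a/2 - 399*d/2) = -803 + a/2 - 399*d/2)
sqrt(-41421 + C(-4, 3)*(-84)) = sqrt(-41421 + (-803 + (1/2)*3 - 399/2*(-4))*(-84)) = sqrt(-41421 + (-803 + 3/2 + 798)*(-84)) = sqrt(-41421 - 7/2*(-84)) = sqrt(-41421 + 294) = sqrt(-41127) = I*sqrt(41127)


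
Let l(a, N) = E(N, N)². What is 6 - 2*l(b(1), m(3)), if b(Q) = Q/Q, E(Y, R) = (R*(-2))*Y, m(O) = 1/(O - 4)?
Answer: -2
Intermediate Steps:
m(O) = 1/(-4 + O)
E(Y, R) = -2*R*Y (E(Y, R) = (-2*R)*Y = -2*R*Y)
b(Q) = 1
l(a, N) = 4*N⁴ (l(a, N) = (-2*N*N)² = (-2*N²)² = 4*N⁴)
6 - 2*l(b(1), m(3)) = 6 - 8*(1/(-4 + 3))⁴ = 6 - 8*(1/(-1))⁴ = 6 - 8*(-1)⁴ = 6 - 8 = -2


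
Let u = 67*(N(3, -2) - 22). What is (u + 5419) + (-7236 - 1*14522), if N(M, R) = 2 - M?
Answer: -17880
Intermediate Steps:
u = -1541 (u = 67*((2 - 1*3) - 22) = 67*((2 - 3) - 22) = 67*(-1 - 22) = 67*(-23) = -1541)
(u + 5419) + (-7236 - 1*14522) = (-1541 + 5419) + (-7236 - 1*14522) = 3878 + (-7236 - 14522) = 3878 - 21758 = -17880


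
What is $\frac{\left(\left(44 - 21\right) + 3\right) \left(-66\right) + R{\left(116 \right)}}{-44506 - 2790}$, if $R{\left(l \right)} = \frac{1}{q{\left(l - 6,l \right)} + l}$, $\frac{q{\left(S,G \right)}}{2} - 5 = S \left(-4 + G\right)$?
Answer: $\frac{42498455}{1171332736} \approx 0.036282$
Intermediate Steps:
$q{\left(S,G \right)} = 10 + 2 S \left(-4 + G\right)$
$R{\left(l \right)} = \frac{1}{58 - 7 l + 2 l \left(-6 + l\right)}$ ($R{\left(l \right)} = \frac{1}{\left(10 - 8 \left(l - 6\right) + 2 l \left(l - 6\right)\right) + l} = \frac{1}{\left(10 - 8 \left(-6 + l\right) + 2 l \left(-6 + l\right)\right) + l} = \frac{1}{\left(10 - \left(-48 + 8 l\right) + 2 l \left(-6 + l\right)\right) + l} = \frac{1}{\left(58 - 8 l + 2 l \left(-6 + l\right)\right) + l} = \frac{1}{58 - 7 l + 2 l \left(-6 + l\right)}$)
$\frac{\left(\left(44 - 21\right) + 3\right) \left(-66\right) + R{\left(116 \right)}}{-44506 - 2790} = \frac{\left(\left(44 - 21\right) + 3\right) \left(-66\right) + \frac{1}{58 - 2204 + 2 \cdot 116^{2}}}{-44506 - 2790} = \frac{\left(\left(44 - 21\right) + 3\right) \left(-66\right) + \frac{1}{58 - 2204 + 2 \cdot 13456}}{-47296} = \left(\left(23 + 3\right) \left(-66\right) + \frac{1}{58 - 2204 + 26912}\right) \left(- \frac{1}{47296}\right) = \left(26 \left(-66\right) + \frac{1}{24766}\right) \left(- \frac{1}{47296}\right) = \left(-1716 + \frac{1}{24766}\right) \left(- \frac{1}{47296}\right) = \left(- \frac{42498455}{24766}\right) \left(- \frac{1}{47296}\right) = \frac{42498455}{1171332736}$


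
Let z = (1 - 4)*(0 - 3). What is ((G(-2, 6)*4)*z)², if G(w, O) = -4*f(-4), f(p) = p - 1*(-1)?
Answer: 186624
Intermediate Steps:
f(p) = 1 + p (f(p) = p + 1 = 1 + p)
G(w, O) = 12 (G(w, O) = -4*(1 - 4) = -4*(-3) = 12)
z = 9 (z = -3*(-3) = 9)
((G(-2, 6)*4)*z)² = ((12*4)*9)² = (48*9)² = 432² = 186624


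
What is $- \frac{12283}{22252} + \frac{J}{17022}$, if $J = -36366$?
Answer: $- \frac{169716243}{63128924} \approx -2.6884$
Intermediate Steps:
$- \frac{12283}{22252} + \frac{J}{17022} = - \frac{12283}{22252} - \frac{36366}{17022} = \left(-12283\right) \frac{1}{22252} - \frac{6061}{2837} = - \frac{12283}{22252} - \frac{6061}{2837} = - \frac{169716243}{63128924}$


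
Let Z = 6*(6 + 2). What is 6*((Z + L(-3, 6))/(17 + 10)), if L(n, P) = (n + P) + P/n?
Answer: 98/9 ≈ 10.889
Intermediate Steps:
Z = 48 (Z = 6*8 = 48)
L(n, P) = P + n + P/n (L(n, P) = (P + n) + P/n = P + n + P/n)
6*((Z + L(-3, 6))/(17 + 10)) = 6*((48 + (6 - 3 + 6/(-3)))/(17 + 10)) = 6*((48 + (6 - 3 + 6*(-⅓)))/27) = 6*((48 + (6 - 3 - 2))*(1/27)) = 6*((48 + 1)*(1/27)) = 6*(49*(1/27)) = 6*(49/27) = 98/9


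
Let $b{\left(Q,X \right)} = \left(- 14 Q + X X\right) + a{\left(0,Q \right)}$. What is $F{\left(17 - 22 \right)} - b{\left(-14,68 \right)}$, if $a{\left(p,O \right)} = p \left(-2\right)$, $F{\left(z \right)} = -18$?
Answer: $-4838$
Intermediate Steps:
$a{\left(p,O \right)} = - 2 p$
$b{\left(Q,X \right)} = X^{2} - 14 Q$ ($b{\left(Q,X \right)} = \left(- 14 Q + X X\right) - 0 = \left(- 14 Q + X^{2}\right) + 0 = \left(X^{2} - 14 Q\right) + 0 = X^{2} - 14 Q$)
$F{\left(17 - 22 \right)} - b{\left(-14,68 \right)} = -18 - \left(68^{2} - -196\right) = -18 - \left(4624 + 196\right) = -18 - 4820 = -4838$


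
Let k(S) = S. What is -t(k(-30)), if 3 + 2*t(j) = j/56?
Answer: 99/56 ≈ 1.7679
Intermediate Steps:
t(j) = -3/2 + j/112 (t(j) = -3/2 + (j/56)/2 = -3/2 + j/112)
-t(k(-30)) = -(-3/2 + (1/112)*(-30)) = -(-3/2 - 15/56) = -1*(-99/56) = 99/56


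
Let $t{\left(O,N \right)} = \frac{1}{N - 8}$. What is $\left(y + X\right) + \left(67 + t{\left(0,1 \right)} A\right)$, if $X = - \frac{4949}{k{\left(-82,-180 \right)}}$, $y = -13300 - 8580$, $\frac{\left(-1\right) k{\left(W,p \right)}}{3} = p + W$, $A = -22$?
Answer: $- \frac{120032477}{5502} \approx -21816.0$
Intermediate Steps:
$t{\left(O,N \right)} = \frac{1}{-8 + N}$
$k{\left(W,p \right)} = - 3 W - 3 p$ ($k{\left(W,p \right)} = - 3 \left(p + W\right) = - 3 \left(W + p\right) = - 3 W - 3 p$)
$y = -21880$
$X = - \frac{4949}{786}$ ($X = - \frac{4949}{\left(-3\right) \left(-82\right) - -540} = - \frac{4949}{246 + 540} = - \frac{4949}{786} \approx -6.2964$)
$\left(y + X\right) + \left(67 + t{\left(0,1 \right)} A\right) = \left(-21880 - \frac{4949}{786}\right) + \left(67 + \frac{1}{-8 + 1} \left(-22\right)\right) = - \frac{17202629}{786} + \left(67 + \frac{1}{-7} \left(-22\right)\right) = - \frac{17202629}{786} + \left(67 - - \frac{22}{7}\right) = - \frac{17202629}{786} + \left(67 + \frac{22}{7}\right) = - \frac{17202629}{786} + \frac{491}{7} = - \frac{120032477}{5502}$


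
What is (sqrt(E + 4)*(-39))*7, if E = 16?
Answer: -546*sqrt(5) ≈ -1220.9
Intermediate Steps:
(sqrt(E + 4)*(-39))*7 = (sqrt(16 + 4)*(-39))*7 = (sqrt(20)*(-39))*7 = ((2*sqrt(5))*(-39))*7 = -78*sqrt(5)*7 = -546*sqrt(5)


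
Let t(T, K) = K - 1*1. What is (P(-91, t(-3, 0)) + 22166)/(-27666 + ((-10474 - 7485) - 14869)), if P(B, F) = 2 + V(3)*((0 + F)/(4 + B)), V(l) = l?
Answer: -91839/250618 ≈ -0.36645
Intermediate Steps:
t(T, K) = -1 + K (t(T, K) = K - 1 = -1 + K)
P(B, F) = 2 + 3*F/(4 + B) (P(B, F) = 2 + 3*((0 + F)/(4 + B)) = 2 + 3*(F/(4 + B)) = 2 + 3*F/(4 + B))
(P(-91, t(-3, 0)) + 22166)/(-27666 + ((-10474 - 7485) - 14869)) = ((8 + 2*(-91) + 3*(-1 + 0))/(4 - 91) + 22166)/(-27666 + ((-10474 - 7485) - 14869)) = ((8 - 182 + 3*(-1))/(-87) + 22166)/(-27666 + (-17959 - 14869)) = (-(8 - 182 - 3)/87 + 22166)/(-27666 - 32828) = (-1/87*(-177) + 22166)/(-60494) = (59/29 + 22166)*(-1/60494) = (642873/29)*(-1/60494) = -91839/250618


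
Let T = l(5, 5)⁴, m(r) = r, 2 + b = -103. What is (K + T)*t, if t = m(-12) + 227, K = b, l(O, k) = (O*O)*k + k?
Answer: 61406127425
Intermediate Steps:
b = -105 (b = -2 - 103 = -105)
l(O, k) = k + k*O² (l(O, k) = O²*k + k = k*O² + k = k + k*O²)
K = -105
T = 285610000 (T = (5*(1 + 5²))⁴ = (5*(1 + 25))⁴ = (5*26)⁴ = 130⁴ = 285610000)
t = 215 (t = -12 + 227 = 215)
(K + T)*t = (-105 + 285610000)*215 = 285609895*215 = 61406127425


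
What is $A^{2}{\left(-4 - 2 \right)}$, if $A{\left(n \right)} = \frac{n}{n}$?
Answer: $1$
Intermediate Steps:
$A{\left(n \right)} = 1$
$A^{2}{\left(-4 - 2 \right)} = 1^{2} = 1$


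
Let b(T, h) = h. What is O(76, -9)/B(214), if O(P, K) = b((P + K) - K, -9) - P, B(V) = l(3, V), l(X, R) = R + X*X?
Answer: -85/223 ≈ -0.38117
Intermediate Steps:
l(X, R) = R + X²
B(V) = 9 + V (B(V) = V + 3² = V + 9 = 9 + V)
O(P, K) = -9 - P
O(76, -9)/B(214) = (-9 - 1*76)/(9 + 214) = (-9 - 76)/223 = -85*1/223 = -85/223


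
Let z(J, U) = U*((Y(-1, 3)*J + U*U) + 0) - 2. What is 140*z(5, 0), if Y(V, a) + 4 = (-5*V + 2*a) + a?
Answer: -280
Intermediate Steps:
Y(V, a) = -4 - 5*V + 3*a (Y(V, a) = -4 + ((-5*V + 2*a) + a) = -4 + (-5*V + 3*a) = -4 - 5*V + 3*a)
z(J, U) = -2 + U*(U² + 10*J) (z(J, U) = U*(((-4 - 5*(-1) + 3*3)*J + U*U) + 0) - 2 = U*(((-4 + 5 + 9)*J + U²) + 0) - 2 = U*((10*J + U²) + 0) - 2 = U*((U² + 10*J) + 0) - 2 = U*(U² + 10*J) - 2 = -2 + U*(U² + 10*J))
140*z(5, 0) = 140*(-2 + 0³ + 10*5*0) = 140*(-2 + 0 + 0) = 140*(-2) = -280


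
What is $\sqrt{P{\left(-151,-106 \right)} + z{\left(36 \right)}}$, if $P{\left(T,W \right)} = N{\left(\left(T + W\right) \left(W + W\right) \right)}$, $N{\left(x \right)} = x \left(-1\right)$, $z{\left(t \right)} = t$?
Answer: $4 i \sqrt{3403} \approx 233.34 i$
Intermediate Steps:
$N{\left(x \right)} = - x$
$P{\left(T,W \right)} = - 2 W \left(T + W\right)$ ($P{\left(T,W \right)} = - \left(T + W\right) \left(W + W\right) = - \left(T + W\right) 2 W = - 2 W \left(T + W\right)$)
$\sqrt{P{\left(-151,-106 \right)} + z{\left(36 \right)}} = \sqrt{\left(-2\right) \left(-106\right) \left(-151 - 106\right) + 36} = \sqrt{\left(-2\right) \left(-106\right) \left(-257\right) + 36} = \sqrt{-54484 + 36} = \sqrt{-54448} = 4 i \sqrt{3403}$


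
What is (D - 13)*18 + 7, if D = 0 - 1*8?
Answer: -371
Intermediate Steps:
D = -8 (D = 0 - 8 = -8)
(D - 13)*18 + 7 = (-8 - 13)*18 + 7 = -21*18 + 7 = -378 + 7 = -371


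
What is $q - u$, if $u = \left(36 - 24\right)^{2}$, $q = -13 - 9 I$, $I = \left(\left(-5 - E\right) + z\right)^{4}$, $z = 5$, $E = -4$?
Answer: $-2461$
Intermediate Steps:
$I = 256$ ($I = \left(\left(-5 - -4\right) + 5\right)^{4} = \left(\left(-5 + 4\right) + 5\right)^{4} = \left(-1 + 5\right)^{4} = 4^{4} = 256$)
$q = -2317$ ($q = -13 - 2304 = -2317$)
$u = 144$ ($u = 12^{2} = 144$)
$q - u = -2317 - 144 = -2461$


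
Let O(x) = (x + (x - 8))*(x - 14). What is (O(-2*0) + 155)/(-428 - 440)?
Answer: -267/868 ≈ -0.30760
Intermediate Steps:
O(x) = (-14 + x)*(-8 + 2*x) (O(x) = (x + (-8 + x))*(-14 + x) = (-8 + 2*x)*(-14 + x) = (-14 + x)*(-8 + 2*x))
(O(-2*0) + 155)/(-428 - 440) = ((112 - (-72)*0 + 2*(-2*0)²) + 155)/(-428 - 440) = ((112 - 36*0 + 2*0²) + 155)/(-868) = ((112 + 0 + 2*0) + 155)*(-1/868) = ((112 + 0 + 0) + 155)*(-1/868) = (112 + 155)*(-1/868) = 267*(-1/868) = -267/868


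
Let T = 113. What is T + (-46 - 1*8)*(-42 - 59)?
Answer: 5567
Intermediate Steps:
T + (-46 - 1*8)*(-42 - 59) = 113 + (-46 - 1*8)*(-42 - 59) = 113 + (-46 - 8)*(-101) = 113 - 54*(-101) = 113 + 5454 = 5567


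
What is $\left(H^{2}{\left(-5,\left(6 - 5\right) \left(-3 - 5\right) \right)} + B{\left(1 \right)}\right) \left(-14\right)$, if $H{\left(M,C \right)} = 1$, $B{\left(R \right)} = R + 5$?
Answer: $-98$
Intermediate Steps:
$B{\left(R \right)} = 5 + R$
$\left(H^{2}{\left(-5,\left(6 - 5\right) \left(-3 - 5\right) \right)} + B{\left(1 \right)}\right) \left(-14\right) = \left(1^{2} + \left(5 + 1\right)\right) \left(-14\right) = \left(1 + 6\right) \left(-14\right) = 7 \left(-14\right) = -98$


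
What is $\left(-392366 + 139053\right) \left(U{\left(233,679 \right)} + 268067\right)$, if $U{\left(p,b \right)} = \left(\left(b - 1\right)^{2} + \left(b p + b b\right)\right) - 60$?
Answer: $-341197158907$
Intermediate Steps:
$U{\left(p,b \right)} = -60 + b^{2} + \left(-1 + b\right)^{2} + b p$ ($U{\left(p,b \right)} = \left(\left(-1 + b\right)^{2} + \left(b p + b^{2}\right)\right) - 60 = \left(\left(-1 + b\right)^{2} + \left(b^{2} + b p\right)\right) - 60 = \left(b^{2} + \left(-1 + b\right)^{2} + b p\right) - 60 = -60 + b^{2} + \left(-1 + b\right)^{2} + b p$)
$\left(-392366 + 139053\right) \left(U{\left(233,679 \right)} + 268067\right) = \left(-392366 + 139053\right) \left(\left(-60 + 679^{2} + \left(-1 + 679\right)^{2} + 679 \cdot 233\right) + 268067\right) = - 253313 \left(\left(-60 + 461041 + 678^{2} + 158207\right) + 268067\right) = - 253313 \left(\left(-60 + 461041 + 459684 + 158207\right) + 268067\right) = - 253313 \left(1078872 + 268067\right) = \left(-253313\right) 1346939 = -341197158907$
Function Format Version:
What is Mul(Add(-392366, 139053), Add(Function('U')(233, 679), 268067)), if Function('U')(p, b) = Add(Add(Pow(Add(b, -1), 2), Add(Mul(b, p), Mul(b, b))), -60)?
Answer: -341197158907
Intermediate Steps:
Function('U')(p, b) = Add(-60, Pow(b, 2), Pow(Add(-1, b), 2), Mul(b, p)) (Function('U')(p, b) = Add(Add(Pow(Add(-1, b), 2), Add(Mul(b, p), Pow(b, 2))), -60) = Add(Add(Pow(Add(-1, b), 2), Add(Pow(b, 2), Mul(b, p))), -60) = Add(Add(Pow(b, 2), Pow(Add(-1, b), 2), Mul(b, p)), -60) = Add(-60, Pow(b, 2), Pow(Add(-1, b), 2), Mul(b, p)))
Mul(Add(-392366, 139053), Add(Function('U')(233, 679), 268067)) = Mul(Add(-392366, 139053), Add(Add(-60, Pow(679, 2), Pow(Add(-1, 679), 2), Mul(679, 233)), 268067)) = Mul(-253313, Add(Add(-60, 461041, Pow(678, 2), 158207), 268067)) = Mul(-253313, Add(Add(-60, 461041, 459684, 158207), 268067)) = Mul(-253313, Add(1078872, 268067)) = Mul(-253313, 1346939) = -341197158907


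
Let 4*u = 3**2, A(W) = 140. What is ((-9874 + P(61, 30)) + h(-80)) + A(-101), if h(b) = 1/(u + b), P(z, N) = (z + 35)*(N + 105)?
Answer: 1003282/311 ≈ 3226.0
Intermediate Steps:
u = 9/4 (u = (1/4)*3**2 = (1/4)*9 = 9/4 ≈ 2.2500)
P(z, N) = (35 + z)*(105 + N)
h(b) = 1/(9/4 + b)
((-9874 + P(61, 30)) + h(-80)) + A(-101) = ((-9874 + (3675 + 35*30 + 105*61 + 30*61)) + 4/(9 + 4*(-80))) + 140 = ((-9874 + (3675 + 1050 + 6405 + 1830)) + 4/(9 - 320)) + 140 = ((-9874 + 12960) + 4/(-311)) + 140 = (3086 + 4*(-1/311)) + 140 = (3086 - 4/311) + 140 = 959742/311 + 140 = 1003282/311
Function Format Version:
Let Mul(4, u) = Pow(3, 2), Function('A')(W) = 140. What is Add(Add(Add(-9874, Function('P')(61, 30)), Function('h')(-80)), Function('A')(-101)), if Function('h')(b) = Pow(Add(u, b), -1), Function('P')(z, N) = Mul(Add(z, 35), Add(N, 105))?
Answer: Rational(1003282, 311) ≈ 3226.0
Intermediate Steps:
u = Rational(9, 4) (u = Mul(Rational(1, 4), Pow(3, 2)) = Mul(Rational(1, 4), 9) = Rational(9, 4) ≈ 2.2500)
Function('P')(z, N) = Mul(Add(35, z), Add(105, N))
Function('h')(b) = Pow(Add(Rational(9, 4), b), -1)
Add(Add(Add(-9874, Function('P')(61, 30)), Function('h')(-80)), Function('A')(-101)) = Add(Add(Add(-9874, Add(3675, Mul(35, 30), Mul(105, 61), Mul(30, 61))), Mul(4, Pow(Add(9, Mul(4, -80)), -1))), 140) = Add(Add(Add(-9874, Add(3675, 1050, 6405, 1830)), Mul(4, Pow(Add(9, -320), -1))), 140) = Add(Add(Add(-9874, 12960), Mul(4, Pow(-311, -1))), 140) = Add(Add(3086, Mul(4, Rational(-1, 311))), 140) = Add(Add(3086, Rational(-4, 311)), 140) = Add(Rational(959742, 311), 140) = Rational(1003282, 311)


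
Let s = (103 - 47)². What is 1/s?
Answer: 1/3136 ≈ 0.00031888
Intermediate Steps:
s = 3136 (s = 56² = 3136)
1/s = 1/3136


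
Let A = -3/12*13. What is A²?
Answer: 169/16 ≈ 10.563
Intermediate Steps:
A = -13/4 (A = -3*1/12*13 = -¼*13 = -13/4 ≈ -3.2500)
A² = (-13/4)² = 169/16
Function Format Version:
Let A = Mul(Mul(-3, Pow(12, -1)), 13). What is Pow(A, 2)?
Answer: Rational(169, 16) ≈ 10.563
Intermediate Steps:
A = Rational(-13, 4) (A = Mul(Mul(-3, Rational(1, 12)), 13) = Mul(Rational(-1, 4), 13) = Rational(-13, 4) ≈ -3.2500)
Pow(A, 2) = Pow(Rational(-13, 4), 2) = Rational(169, 16)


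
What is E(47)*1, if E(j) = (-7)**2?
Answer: 49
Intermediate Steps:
E(j) = 49
E(47)*1 = 49*1 = 49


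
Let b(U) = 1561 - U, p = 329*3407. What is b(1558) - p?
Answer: -1120900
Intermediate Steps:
p = 1120903
b(1558) - p = (1561 - 1*1558) - 1*1120903 = (1561 - 1558) - 1120903 = 3 - 1120903 = -1120900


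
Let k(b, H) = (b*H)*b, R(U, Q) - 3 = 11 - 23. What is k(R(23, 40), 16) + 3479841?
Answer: 3481137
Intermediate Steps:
R(U, Q) = -9 (R(U, Q) = 3 + (11 - 23) = 3 - 12 = -9)
k(b, H) = H*b**2 (k(b, H) = (H*b)*b = H*b**2)
k(R(23, 40), 16) + 3479841 = 16*(-9)**2 + 3479841 = 16*81 + 3479841 = 1296 + 3479841 = 3481137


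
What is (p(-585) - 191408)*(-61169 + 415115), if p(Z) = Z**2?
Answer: 53381073882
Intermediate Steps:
(p(-585) - 191408)*(-61169 + 415115) = ((-585)**2 - 191408)*(-61169 + 415115) = (342225 - 191408)*353946 = 150817*353946 = 53381073882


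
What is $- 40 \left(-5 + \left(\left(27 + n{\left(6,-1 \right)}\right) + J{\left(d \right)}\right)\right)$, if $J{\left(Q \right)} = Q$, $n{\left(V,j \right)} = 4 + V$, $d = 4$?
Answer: $-1440$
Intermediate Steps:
$- 40 \left(-5 + \left(\left(27 + n{\left(6,-1 \right)}\right) + J{\left(d \right)}\right)\right) = - 40 \left(-5 + \left(\left(27 + \left(4 + 6\right)\right) + 4\right)\right) = - 40 \left(-5 + \left(\left(27 + 10\right) + 4\right)\right) = - 40 \left(-5 + \left(37 + 4\right)\right) = - 40 \left(-5 + 41\right) = \left(-40\right) 36 = -1440$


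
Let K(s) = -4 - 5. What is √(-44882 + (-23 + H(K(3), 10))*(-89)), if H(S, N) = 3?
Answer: I*√43102 ≈ 207.61*I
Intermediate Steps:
K(s) = -9
√(-44882 + (-23 + H(K(3), 10))*(-89)) = √(-44882 + (-23 + 3)*(-89)) = √(-44882 - 20*(-89)) = √(-44882 + 1780) = √(-43102) = I*√43102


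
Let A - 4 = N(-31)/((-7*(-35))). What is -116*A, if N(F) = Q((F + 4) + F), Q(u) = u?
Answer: -106952/245 ≈ -436.54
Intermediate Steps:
N(F) = 4 + 2*F (N(F) = (F + 4) + F = (4 + F) + F = 4 + 2*F)
A = 922/245 (A = 4 + (4 + 2*(-31))/((-7*(-35))) = 4 + (4 - 62)/245 = 4 - 58*1/245 = 4 - 58/245 = 922/245 ≈ 3.7633)
-116*A = -116*922/245 = -106952/245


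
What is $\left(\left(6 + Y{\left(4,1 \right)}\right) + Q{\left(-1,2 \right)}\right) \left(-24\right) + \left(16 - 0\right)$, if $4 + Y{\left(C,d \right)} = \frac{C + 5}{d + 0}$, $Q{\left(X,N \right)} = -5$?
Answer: $-128$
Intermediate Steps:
$Y{\left(C,d \right)} = -4 + \frac{5 + C}{d}$ ($Y{\left(C,d \right)} = -4 + \frac{C + 5}{d + 0} = -4 + \frac{5 + C}{d}$)
$\left(\left(6 + Y{\left(4,1 \right)}\right) + Q{\left(-1,2 \right)}\right) \left(-24\right) + \left(16 - 0\right) = \left(\left(6 + \frac{5 + 4 - 4}{1}\right) - 5\right) \left(-24\right) + \left(16 - 0\right) = \left(\left(6 + 1 \left(5 + 4 - 4\right)\right) - 5\right) \left(-24\right) + \left(16 + 0\right) = \left(\left(6 + 1 \cdot 5\right) - 5\right) \left(-24\right) + 16 = \left(\left(6 + 5\right) - 5\right) \left(-24\right) + 16 = \left(11 - 5\right) \left(-24\right) + 16 = 6 \left(-24\right) + 16 = -144 + 16 = -128$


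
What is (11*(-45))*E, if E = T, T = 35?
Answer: -17325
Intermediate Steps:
E = 35
(11*(-45))*E = (11*(-45))*35 = -495*35 = -17325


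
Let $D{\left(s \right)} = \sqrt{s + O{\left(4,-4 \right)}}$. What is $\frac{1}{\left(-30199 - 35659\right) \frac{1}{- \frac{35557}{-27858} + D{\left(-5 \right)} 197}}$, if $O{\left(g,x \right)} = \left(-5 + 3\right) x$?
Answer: $- \frac{35557}{1834672164} - \frac{197 \sqrt{3}}{65858} \approx -0.0052004$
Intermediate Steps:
$O{\left(g,x \right)} = - 2 x$
$D{\left(s \right)} = \sqrt{8 + s}$ ($D{\left(s \right)} = \sqrt{s - -8} = \sqrt{s + 8} = \sqrt{8 + s}$)
$\frac{1}{\left(-30199 - 35659\right) \frac{1}{- \frac{35557}{-27858} + D{\left(-5 \right)} 197}} = \frac{1}{\left(-30199 - 35659\right) \frac{1}{- \frac{35557}{-27858} + \sqrt{8 - 5} \cdot 197}} = \frac{1}{\left(-65858\right) \frac{1}{\left(-35557\right) \left(- \frac{1}{27858}\right) + \sqrt{3} \cdot 197}} = \frac{1}{\left(-65858\right) \frac{1}{\frac{35557}{27858} + 197 \sqrt{3}}} = - \frac{35557}{1834672164} - \frac{197 \sqrt{3}}{65858}$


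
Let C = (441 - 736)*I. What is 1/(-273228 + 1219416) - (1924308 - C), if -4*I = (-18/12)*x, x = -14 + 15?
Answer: -3641723619901/1892376 ≈ -1.9244e+6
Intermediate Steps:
x = 1
I = 3/8 (I = -(-18/12)/4 = -(-1*3/2)/4 = -(-3)/8 = -1/4*(-3/2) = 3/8 ≈ 0.37500)
C = -885/8 (C = (441 - 736)*(3/8) = -295*3/8 = -885/8 ≈ -110.63)
1/(-273228 + 1219416) - (1924308 - C) = 1/(-273228 + 1219416) - (1924308 - 1*(-885/8)) = 1/946188 - (1924308 + 885/8) = 1/946188 - 1*15395349/8 = 1/946188 - 15395349/8 = -3641723619901/1892376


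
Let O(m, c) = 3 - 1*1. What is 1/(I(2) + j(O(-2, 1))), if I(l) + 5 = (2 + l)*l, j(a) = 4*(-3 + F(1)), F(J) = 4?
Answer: ⅐ ≈ 0.14286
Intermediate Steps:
O(m, c) = 2 (O(m, c) = 3 - 1 = 2)
j(a) = 4 (j(a) = 4*(-3 + 4) = 4*1 = 4)
I(l) = -5 + l*(2 + l) (I(l) = -5 + (2 + l)*l = -5 + l*(2 + l))
1/(I(2) + j(O(-2, 1))) = 1/((-5 + 2² + 2*2) + 4) = 1/((-5 + 4 + 4) + 4) = 1/(3 + 4) = 1/7 = ⅐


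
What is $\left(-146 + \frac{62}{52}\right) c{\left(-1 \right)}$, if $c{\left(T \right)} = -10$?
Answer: $\frac{18825}{13} \approx 1448.1$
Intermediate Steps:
$\left(-146 + \frac{62}{52}\right) c{\left(-1 \right)} = \left(-146 + \frac{62}{52}\right) \left(-10\right) = \left(-146 + 62 \cdot \frac{1}{52}\right) \left(-10\right) = \left(-146 + \frac{31}{26}\right) \left(-10\right) = \left(- \frac{3765}{26}\right) \left(-10\right) = \frac{18825}{13}$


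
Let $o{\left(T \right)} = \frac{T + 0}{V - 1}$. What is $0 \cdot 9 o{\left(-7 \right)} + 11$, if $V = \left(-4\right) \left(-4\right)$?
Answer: $11$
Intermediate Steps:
$V = 16$
$o{\left(T \right)} = \frac{T}{15}$ ($o{\left(T \right)} = \frac{T + 0}{16 - 1} = \frac{T}{15}$)
$0 \cdot 9 o{\left(-7 \right)} + 11 = 0 \cdot 9 \cdot \frac{1}{15} \left(-7\right) + 11 = 0 \left(- \frac{7}{15}\right) + 11 = 0 + 11 = 11$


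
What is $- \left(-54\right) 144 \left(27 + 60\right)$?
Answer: $676512$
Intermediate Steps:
$- \left(-54\right) 144 \left(27 + 60\right) = - \left(-7776\right) 87 = \left(-1\right) \left(-676512\right) = 676512$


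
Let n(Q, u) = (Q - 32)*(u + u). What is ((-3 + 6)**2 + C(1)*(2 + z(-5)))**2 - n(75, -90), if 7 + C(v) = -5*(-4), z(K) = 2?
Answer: 11461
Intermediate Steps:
C(v) = 13 (C(v) = -7 - 5*(-4) = -7 + 20 = 13)
n(Q, u) = 2*u*(-32 + Q) (n(Q, u) = (-32 + Q)*(2*u) = 2*u*(-32 + Q))
((-3 + 6)**2 + C(1)*(2 + z(-5)))**2 - n(75, -90) = ((-3 + 6)**2 + 13*(2 + 2))**2 - 2*(-90)*(-32 + 75) = (3**2 + 13*4)**2 - 2*(-90)*43 = (9 + 52)**2 - 1*(-7740) = 61**2 + 7740 = 3721 + 7740 = 11461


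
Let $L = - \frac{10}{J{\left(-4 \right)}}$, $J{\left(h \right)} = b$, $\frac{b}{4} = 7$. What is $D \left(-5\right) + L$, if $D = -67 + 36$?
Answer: $\frac{2165}{14} \approx 154.64$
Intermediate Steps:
$b = 28$ ($b = 4 \cdot 7 = 28$)
$J{\left(h \right)} = 28$
$L = - \frac{5}{14}$ ($L = - \frac{10}{28} = \left(-10\right) \frac{1}{28} = - \frac{5}{14} \approx -0.35714$)
$D = -31$
$D \left(-5\right) + L = \left(-31\right) \left(-5\right) - \frac{5}{14} = 155 - \frac{5}{14} = \frac{2165}{14}$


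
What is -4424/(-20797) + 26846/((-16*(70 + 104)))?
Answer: -38999989/4135632 ≈ -9.4302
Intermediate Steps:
-4424/(-20797) + 26846/((-16*(70 + 104))) = -4424*(-1/20797) + 26846/((-16*174)) = 632/2971 + 26846/(-2784) = 632/2971 + 26846*(-1/2784) = 632/2971 - 13423/1392 = -38999989/4135632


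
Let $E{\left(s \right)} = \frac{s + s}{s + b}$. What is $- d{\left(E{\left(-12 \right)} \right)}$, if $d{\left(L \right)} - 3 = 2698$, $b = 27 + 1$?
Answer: $-2701$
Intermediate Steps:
$b = 28$
$E{\left(s \right)} = \frac{2 s}{28 + s}$ ($E{\left(s \right)} = \frac{s + s}{s + 28} = \frac{2 s}{28 + s}$)
$d{\left(L \right)} = 2701$ ($d{\left(L \right)} = 3 + 2698 = 2701$)
$- d{\left(E{\left(-12 \right)} \right)} = \left(-1\right) 2701 = -2701$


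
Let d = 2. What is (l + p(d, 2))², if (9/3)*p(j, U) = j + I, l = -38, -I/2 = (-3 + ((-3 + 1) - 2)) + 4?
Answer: 11236/9 ≈ 1248.4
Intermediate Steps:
I = 6 (I = -2*((-3 + ((-3 + 1) - 2)) + 4) = -2*((-3 + (-2 - 2)) + 4) = -2*((-3 - 4) + 4) = -2*(-7 + 4) = -2*(-3) = 6)
p(j, U) = 2 + j/3 (p(j, U) = (j + 6)/3 = (6 + j)/3 = 2 + j/3)
(l + p(d, 2))² = (-38 + (2 + (⅓)*2))² = (-38 + (2 + ⅔))² = (-38 + 8/3)² = (-106/3)² = 11236/9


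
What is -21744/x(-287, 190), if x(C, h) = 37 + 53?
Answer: -1208/5 ≈ -241.60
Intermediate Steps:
x(C, h) = 90
-21744/x(-287, 190) = -21744/90 = -21744*1/90 = -1208/5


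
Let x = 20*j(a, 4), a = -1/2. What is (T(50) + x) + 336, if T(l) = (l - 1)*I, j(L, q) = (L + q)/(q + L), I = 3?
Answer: 503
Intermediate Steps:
a = -½ (a = -1*½ = -½ ≈ -0.50000)
j(L, q) = 1 (j(L, q) = (L + q)/(L + q) = 1)
T(l) = -3 + 3*l (T(l) = (l - 1)*3 = (-1 + l)*3 = -3 + 3*l)
x = 20 (x = 20*1 = 20)
(T(50) + x) + 336 = ((-3 + 3*50) + 20) + 336 = ((-3 + 150) + 20) + 336 = (147 + 20) + 336 = 167 + 336 = 503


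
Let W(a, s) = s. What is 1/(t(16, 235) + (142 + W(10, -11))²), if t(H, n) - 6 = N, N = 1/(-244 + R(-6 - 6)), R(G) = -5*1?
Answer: 249/4274582 ≈ 5.8251e-5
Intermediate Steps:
R(G) = -5
N = -1/249 (N = 1/(-244 - 5) = 1/(-249) = -1/249 ≈ -0.0040161)
t(H, n) = 1493/249 (t(H, n) = 6 - 1/249 = 1493/249)
1/(t(16, 235) + (142 + W(10, -11))²) = 1/(1493/249 + (142 - 11)²) = 1/(1493/249 + 131²) = 1/(1493/249 + 17161) = 1/(4274582/249) = 249/4274582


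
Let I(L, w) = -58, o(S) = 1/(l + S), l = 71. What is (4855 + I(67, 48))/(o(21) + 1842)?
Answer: 441324/169465 ≈ 2.6042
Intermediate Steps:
o(S) = 1/(71 + S)
(4855 + I(67, 48))/(o(21) + 1842) = (4855 - 58)/(1/(71 + 21) + 1842) = 4797/(1/92 + 1842) = 4797/(169465/92) = 4797*(92/169465) = 441324/169465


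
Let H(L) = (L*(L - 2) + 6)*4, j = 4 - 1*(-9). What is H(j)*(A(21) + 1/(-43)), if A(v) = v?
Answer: 537592/43 ≈ 12502.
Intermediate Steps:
j = 13 (j = 4 + 9 = 13)
H(L) = 24 + 4*L*(-2 + L) (H(L) = (L*(-2 + L) + 6)*4 = (6 + L*(-2 + L))*4 = 24 + 4*L*(-2 + L))
H(j)*(A(21) + 1/(-43)) = (24 - 8*13 + 4*13²)*(21 + 1/(-43)) = (24 - 104 + 4*169)*(21 - 1/43) = (24 - 104 + 676)*(902/43) = 596*(902/43) = 537592/43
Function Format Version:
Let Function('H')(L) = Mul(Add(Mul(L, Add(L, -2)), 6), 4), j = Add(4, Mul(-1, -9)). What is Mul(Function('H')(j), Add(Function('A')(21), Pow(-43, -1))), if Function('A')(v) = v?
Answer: Rational(537592, 43) ≈ 12502.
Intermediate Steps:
j = 13 (j = Add(4, 9) = 13)
Function('H')(L) = Add(24, Mul(4, L, Add(-2, L))) (Function('H')(L) = Mul(Add(Mul(L, Add(-2, L)), 6), 4) = Mul(Add(6, Mul(L, Add(-2, L))), 4) = Add(24, Mul(4, L, Add(-2, L))))
Mul(Function('H')(j), Add(Function('A')(21), Pow(-43, -1))) = Mul(Add(24, Mul(-8, 13), Mul(4, Pow(13, 2))), Add(21, Pow(-43, -1))) = Mul(Add(24, -104, Mul(4, 169)), Add(21, Rational(-1, 43))) = Mul(Add(24, -104, 676), Rational(902, 43)) = Mul(596, Rational(902, 43)) = Rational(537592, 43)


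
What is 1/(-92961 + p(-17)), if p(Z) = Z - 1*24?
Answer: -1/93002 ≈ -1.0752e-5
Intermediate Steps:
p(Z) = -24 + Z (p(Z) = Z - 24 = -24 + Z)
1/(-92961 + p(-17)) = 1/(-92961 + (-24 - 17)) = 1/(-92961 - 41) = 1/(-93002) = -1/93002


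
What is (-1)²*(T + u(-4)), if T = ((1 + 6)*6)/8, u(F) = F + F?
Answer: -11/4 ≈ -2.7500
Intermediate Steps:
u(F) = 2*F
T = 21/4 (T = (7*6)*(⅛) = 42*(⅛) = 21/4 ≈ 5.2500)
(-1)²*(T + u(-4)) = (-1)²*(21/4 + 2*(-4)) = 1*(21/4 - 8) = 1*(-11/4) = -11/4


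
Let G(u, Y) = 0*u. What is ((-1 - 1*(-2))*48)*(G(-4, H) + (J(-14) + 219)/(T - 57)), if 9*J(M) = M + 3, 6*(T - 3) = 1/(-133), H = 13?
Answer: -8341760/43093 ≈ -193.58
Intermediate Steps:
T = 2393/798 (T = 3 + (⅙)/(-133) = 3 + (⅙)*(-1/133) = 3 - 1/798 = 2393/798 ≈ 2.9987)
J(M) = ⅓ + M/9 (J(M) = (M + 3)/9 = (3 + M)/9 = ⅓ + M/9)
G(u, Y) = 0
((-1 - 1*(-2))*48)*(G(-4, H) + (J(-14) + 219)/(T - 57)) = ((-1 - 1*(-2))*48)*(0 + ((⅓ + (⅑)*(-14)) + 219)/(2393/798 - 57)) = ((-1 + 2)*48)*(0 + ((⅓ - 14/9) + 219)/(-43093/798)) = (1*48)*(0 + (-11/9 + 219)*(-798/43093)) = 48*(0 + (1960/9)*(-798/43093)) = 48*(0 - 521360/129279) = 48*(-521360/129279) = -8341760/43093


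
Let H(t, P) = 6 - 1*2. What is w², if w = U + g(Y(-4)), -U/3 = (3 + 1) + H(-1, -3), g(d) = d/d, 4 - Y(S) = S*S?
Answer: 529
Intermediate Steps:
H(t, P) = 4 (H(t, P) = 6 - 2 = 4)
Y(S) = 4 - S² (Y(S) = 4 - S*S = 4 - S²)
g(d) = 1
U = -24 (U = -3*((3 + 1) + 4) = -3*(4 + 4) = -3*8 = -24)
w = -23 (w = -24 + 1 = -23)
w² = (-23)² = 529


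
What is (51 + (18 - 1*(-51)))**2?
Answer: 14400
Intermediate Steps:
(51 + (18 - 1*(-51)))**2 = (51 + (18 + 51))**2 = (51 + 69)**2 = 120**2 = 14400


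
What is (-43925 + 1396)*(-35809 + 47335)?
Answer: -490189254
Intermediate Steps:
(-43925 + 1396)*(-35809 + 47335) = -42529*11526 = -490189254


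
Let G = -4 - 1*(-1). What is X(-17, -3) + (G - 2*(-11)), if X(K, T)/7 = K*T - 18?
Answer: 250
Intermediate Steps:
X(K, T) = -126 + 7*K*T (X(K, T) = 7*(K*T - 18) = 7*(-18 + K*T) = -126 + 7*K*T)
G = -3 (G = -4 + 1 = -3)
X(-17, -3) + (G - 2*(-11)) = (-126 + 7*(-17)*(-3)) + (-3 - 2*(-11)) = (-126 + 357) + (-3 + 22) = 231 + 19 = 250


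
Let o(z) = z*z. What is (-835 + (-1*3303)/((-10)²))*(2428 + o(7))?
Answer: -215011031/100 ≈ -2.1501e+6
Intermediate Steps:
o(z) = z²
(-835 + (-1*3303)/((-10)²))*(2428 + o(7)) = (-835 + (-1*3303)/((-10)²))*(2428 + 7²) = (-835 - 3303/100)*(2428 + 49) = (-835 - 3303*1/100)*2477 = (-835 - 3303/100)*2477 = -86803/100*2477 = -215011031/100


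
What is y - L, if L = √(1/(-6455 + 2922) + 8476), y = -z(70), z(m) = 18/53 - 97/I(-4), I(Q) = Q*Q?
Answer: 4853/848 - √105798182831/3533 ≈ -86.342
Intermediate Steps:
I(Q) = Q²
z(m) = -4853/848 (z(m) = 18/53 - 97/((-4)²) = 18*(1/53) - 97/16 = 18/53 - 97*1/16 = 18/53 - 97/16 = -4853/848)
y = 4853/848 (y = -1*(-4853/848) = 4853/848 ≈ 5.7229)
L = √105798182831/3533 (L = √(1/(-3533) + 8476) = √(-1/3533 + 8476) = √(29945707/3533) = √105798182831/3533 ≈ 92.065)
y - L = 4853/848 - √105798182831/3533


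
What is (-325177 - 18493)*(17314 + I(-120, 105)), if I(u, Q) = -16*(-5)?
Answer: -5977795980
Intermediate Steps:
I(u, Q) = 80
(-325177 - 18493)*(17314 + I(-120, 105)) = (-325177 - 18493)*(17314 + 80) = -343670*17394 = -5977795980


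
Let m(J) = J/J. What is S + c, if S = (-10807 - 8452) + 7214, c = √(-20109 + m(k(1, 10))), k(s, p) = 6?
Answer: -12045 + 2*I*√5027 ≈ -12045.0 + 141.8*I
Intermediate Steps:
m(J) = 1
c = 2*I*√5027 (c = √(-20109 + 1) = √(-20108) = 2*I*√5027 ≈ 141.8*I)
S = -12045 (S = -19259 + 7214 = -12045)
S + c = -12045 + 2*I*√5027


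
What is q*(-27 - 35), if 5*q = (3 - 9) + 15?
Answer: -558/5 ≈ -111.60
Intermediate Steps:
q = 9/5 (q = ((3 - 9) + 15)/5 = (-6 + 15)/5 = (1/5)*9 = 9/5 ≈ 1.8000)
q*(-27 - 35) = 9*(-27 - 35)/5 = (9/5)*(-62) = -558/5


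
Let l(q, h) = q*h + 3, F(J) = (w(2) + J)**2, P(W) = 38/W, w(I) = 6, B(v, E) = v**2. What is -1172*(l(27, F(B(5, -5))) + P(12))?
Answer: -91251334/3 ≈ -3.0417e+7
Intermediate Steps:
F(J) = (6 + J)**2
l(q, h) = 3 + h*q (l(q, h) = h*q + 3 = 3 + h*q)
-1172*(l(27, F(B(5, -5))) + P(12)) = -1172*((3 + (6 + 5**2)**2*27) + 38/12) = -1172*((3 + (6 + 25)**2*27) + 38*(1/12)) = -1172*((3 + 31**2*27) + 19/6) = -1172*((3 + 961*27) + 19/6) = -1172*((3 + 25947) + 19/6) = -1172*(25950 + 19/6) = -1172*155719/6 = -91251334/3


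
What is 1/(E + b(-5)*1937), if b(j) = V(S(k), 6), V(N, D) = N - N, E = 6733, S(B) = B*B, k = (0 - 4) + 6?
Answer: 1/6733 ≈ 0.00014852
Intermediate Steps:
k = 2 (k = -4 + 6 = 2)
S(B) = B**2
V(N, D) = 0
b(j) = 0
1/(E + b(-5)*1937) = 1/(6733 + 0*1937) = 1/(6733 + 0) = 1/6733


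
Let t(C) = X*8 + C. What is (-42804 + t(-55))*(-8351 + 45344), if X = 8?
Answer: -1583115435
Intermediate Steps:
t(C) = 64 + C (t(C) = 8*8 + C = 64 + C)
(-42804 + t(-55))*(-8351 + 45344) = (-42804 + (64 - 55))*(-8351 + 45344) = (-42804 + 9)*36993 = -42795*36993 = -1583115435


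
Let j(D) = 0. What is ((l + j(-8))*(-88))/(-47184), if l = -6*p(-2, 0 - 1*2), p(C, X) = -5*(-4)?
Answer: -220/983 ≈ -0.22380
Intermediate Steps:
p(C, X) = 20
l = -120 (l = -6*20 = -120)
((l + j(-8))*(-88))/(-47184) = ((-120 + 0)*(-88))/(-47184) = -120*(-88)*(-1/47184) = 10560*(-1/47184) = -220/983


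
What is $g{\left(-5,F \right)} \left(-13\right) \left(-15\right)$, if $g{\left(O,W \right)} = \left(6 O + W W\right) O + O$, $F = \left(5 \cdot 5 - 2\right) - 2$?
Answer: $-401700$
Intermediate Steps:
$F = 21$ ($F = \left(25 - 2\right) - 2 = 23 - 2 = 21$)
$g{\left(O,W \right)} = O + O \left(W^{2} + 6 O\right)$ ($g{\left(O,W \right)} = \left(6 O + W^{2}\right) O + O = \left(W^{2} + 6 O\right) O + O = O \left(W^{2} + 6 O\right) + O = O + O \left(W^{2} + 6 O\right)$)
$g{\left(-5,F \right)} \left(-13\right) \left(-15\right) = - 5 \left(1 + 21^{2} + 6 \left(-5\right)\right) \left(-13\right) \left(-15\right) = - 5 \left(1 + 441 - 30\right) \left(-13\right) \left(-15\right) = \left(-5\right) 412 \left(-13\right) \left(-15\right) = \left(-2060\right) \left(-13\right) \left(-15\right) = 26780 \left(-15\right) = -401700$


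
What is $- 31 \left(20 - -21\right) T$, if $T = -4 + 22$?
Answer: $-22878$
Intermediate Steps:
$T = 18$
$- 31 \left(20 - -21\right) T = - 31 \left(20 - -21\right) 18 = - 31 \left(20 + 21\right) 18 = \left(-31\right) 41 \cdot 18 = \left(-1271\right) 18 = -22878$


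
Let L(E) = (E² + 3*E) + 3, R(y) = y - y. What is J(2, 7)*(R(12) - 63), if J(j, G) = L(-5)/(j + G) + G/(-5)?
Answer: -14/5 ≈ -2.8000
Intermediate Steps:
R(y) = 0
L(E) = 3 + E² + 3*E
J(j, G) = 13/(G + j) - G/5 (J(j, G) = (3 + (-5)² + 3*(-5))/(j + G) + G/(-5) = (3 + 25 - 15)/(G + j) + G*(-⅕) = 13/(G + j) - G/5)
J(2, 7)*(R(12) - 63) = ((65 - 1*7² - 1*7*2)/(5*(7 + 2)))*(0 - 63) = ((⅕)*(65 - 1*49 - 14)/9)*(-63) = ((⅕)*(⅑)*(65 - 49 - 14))*(-63) = ((⅕)*(⅑)*2)*(-63) = (2/45)*(-63) = -14/5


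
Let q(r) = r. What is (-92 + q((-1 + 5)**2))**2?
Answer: 5776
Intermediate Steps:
(-92 + q((-1 + 5)**2))**2 = (-92 + (-1 + 5)**2)**2 = (-92 + 4**2)**2 = (-92 + 16)**2 = (-76)**2 = 5776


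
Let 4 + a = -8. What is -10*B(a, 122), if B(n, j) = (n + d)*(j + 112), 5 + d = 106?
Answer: -208260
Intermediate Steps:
d = 101 (d = -5 + 106 = 101)
a = -12 (a = -4 - 8 = -12)
B(n, j) = (101 + n)*(112 + j) (B(n, j) = (n + 101)*(j + 112) = (101 + n)*(112 + j))
-10*B(a, 122) = -10*(11312 + 101*122 + 112*(-12) + 122*(-12)) = -10*(11312 + 12322 - 1344 - 1464) = -10*20826 = -208260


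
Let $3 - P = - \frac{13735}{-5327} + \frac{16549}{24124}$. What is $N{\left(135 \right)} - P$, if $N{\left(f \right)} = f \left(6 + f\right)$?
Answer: $\frac{2446194185199}{128508548} \approx 19035.0$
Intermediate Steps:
$P = - \frac{33974019}{128508548}$ ($P = 3 - \left(- \frac{13735}{-5327} + \frac{16549}{24124}\right) = 3 - \left(\left(-13735\right) \left(- \frac{1}{5327}\right) + 16549 \cdot \frac{1}{24124}\right) = 3 - \left(\frac{13735}{5327} + \frac{16549}{24124}\right) = 3 - \frac{419499663}{128508548} = - \frac{33974019}{128508548} \approx -0.26437$)
$N{\left(135 \right)} - P = 135 \left(6 + 135\right) - - \frac{33974019}{128508548} = 135 \cdot 141 + \frac{33974019}{128508548} = 19035 + \frac{33974019}{128508548} = \frac{2446194185199}{128508548}$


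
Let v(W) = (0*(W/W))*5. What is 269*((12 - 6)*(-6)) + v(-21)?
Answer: -9684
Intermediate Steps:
v(W) = 0 (v(W) = (0*1)*5 = 0*5 = 0)
269*((12 - 6)*(-6)) + v(-21) = 269*((12 - 6)*(-6)) + 0 = 269*(6*(-6)) + 0 = 269*(-36) + 0 = -9684 + 0 = -9684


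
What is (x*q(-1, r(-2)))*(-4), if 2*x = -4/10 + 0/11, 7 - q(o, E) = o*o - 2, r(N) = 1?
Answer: 32/5 ≈ 6.4000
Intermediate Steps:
q(o, E) = 9 - o**2 (q(o, E) = 7 - (o*o - 2) = 7 - (o**2 - 2) = 7 - (-2 + o**2) = 7 + (2 - o**2) = 9 - o**2)
x = -1/5 (x = (-4/10 + 0/11)/2 = (-4*1/10 + 0*(1/11))/2 = (-2/5 + 0)/2 = (1/2)*(-2/5) = -1/5 ≈ -0.20000)
(x*q(-1, r(-2)))*(-4) = -(9 - 1*(-1)**2)/5*(-4) = -(9 - 1*1)/5*(-4) = -(9 - 1)/5*(-4) = -1/5*8*(-4) = -8/5*(-4) = 32/5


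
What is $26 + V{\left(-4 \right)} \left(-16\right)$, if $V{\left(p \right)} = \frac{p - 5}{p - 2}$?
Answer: $2$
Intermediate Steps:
$V{\left(p \right)} = \frac{-5 + p}{-2 + p}$
$26 + V{\left(-4 \right)} \left(-16\right) = 26 + \frac{-5 - 4}{-2 - 4} \left(-16\right) = 26 + \frac{1}{-6} \left(-9\right) \left(-16\right) = 26 + \left(- \frac{1}{6}\right) \left(-9\right) \left(-16\right) = 26 + \frac{3}{2} \left(-16\right) = 26 - 24 = 2$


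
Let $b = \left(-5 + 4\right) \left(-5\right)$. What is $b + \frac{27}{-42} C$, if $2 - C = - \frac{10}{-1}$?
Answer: $\frac{71}{7} \approx 10.143$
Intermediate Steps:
$b = 5$ ($b = \left(-1\right) \left(-5\right) = 5$)
$C = -8$ ($C = 2 - - \frac{10}{-1} = 2 - \left(-10\right) \left(-1\right) = 2 - 10 = -8$)
$b + \frac{27}{-42} C = 5 + \frac{27}{-42} \left(-8\right) = 5 + 27 \left(- \frac{1}{42}\right) \left(-8\right) = 5 - - \frac{36}{7} = 5 + \frac{36}{7} = \frac{71}{7}$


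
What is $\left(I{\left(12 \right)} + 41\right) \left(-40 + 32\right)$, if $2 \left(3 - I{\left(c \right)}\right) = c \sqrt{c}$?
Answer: $-352 + 96 \sqrt{3} \approx -185.72$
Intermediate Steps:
$I{\left(c \right)} = 3 - \frac{c^{\frac{3}{2}}}{2}$ ($I{\left(c \right)} = 3 - \frac{c \sqrt{c}}{2} = 3 - \frac{c^{\frac{3}{2}}}{2}$)
$\left(I{\left(12 \right)} + 41\right) \left(-40 + 32\right) = \left(\left(3 - \frac{12^{\frac{3}{2}}}{2}\right) + 41\right) \left(-40 + 32\right) = \left(\left(3 - \frac{24 \sqrt{3}}{2}\right) + 41\right) \left(-8\right) = \left(\left(3 - 12 \sqrt{3}\right) + 41\right) \left(-8\right) = \left(44 - 12 \sqrt{3}\right) \left(-8\right) = -352 + 96 \sqrt{3}$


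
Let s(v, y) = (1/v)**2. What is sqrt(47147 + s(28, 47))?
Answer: sqrt(36963249)/28 ≈ 217.13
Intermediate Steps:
s(v, y) = v**(-2)
sqrt(47147 + s(28, 47)) = sqrt(47147 + 28**(-2)) = sqrt(47147 + 1/784) = sqrt(36963249/784) = sqrt(36963249)/28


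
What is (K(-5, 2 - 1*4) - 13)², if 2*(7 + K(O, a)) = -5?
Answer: 2025/4 ≈ 506.25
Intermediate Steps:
K(O, a) = -19/2 (K(O, a) = -7 + (½)*(-5) = -7 - 5/2 = -19/2)
(K(-5, 2 - 1*4) - 13)² = (-19/2 - 13)² = (-45/2)² = 2025/4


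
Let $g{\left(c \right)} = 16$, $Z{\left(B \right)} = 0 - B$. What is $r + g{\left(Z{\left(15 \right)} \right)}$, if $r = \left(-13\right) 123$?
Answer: $-1583$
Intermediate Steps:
$Z{\left(B \right)} = - B$
$r = -1599$
$r + g{\left(Z{\left(15 \right)} \right)} = -1599 + 16 = -1583$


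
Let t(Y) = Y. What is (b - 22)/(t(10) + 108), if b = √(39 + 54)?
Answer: -11/59 + √93/118 ≈ -0.10471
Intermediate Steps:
b = √93 ≈ 9.6436
(b - 22)/(t(10) + 108) = (√93 - 22)/(10 + 108) = (-22 + √93)/118 = (-22 + √93)*(1/118) = -11/59 + √93/118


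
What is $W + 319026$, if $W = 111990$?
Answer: $431016$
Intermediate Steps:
$W + 319026 = 111990 + 319026 = 431016$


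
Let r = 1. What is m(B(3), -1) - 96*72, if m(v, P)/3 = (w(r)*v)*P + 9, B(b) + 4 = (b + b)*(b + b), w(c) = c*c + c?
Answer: -7077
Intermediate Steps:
w(c) = c + c² (w(c) = c² + c = c + c²)
B(b) = -4 + 4*b² (B(b) = -4 + (b + b)*(b + b) = -4 + (2*b)*(2*b) = -4 + 4*b²)
m(v, P) = 27 + 6*P*v (m(v, P) = 3*(((1*(1 + 1))*v)*P + 9) = 3*(((1*2)*v)*P + 9) = 3*((2*v)*P + 9) = 3*(2*P*v + 9) = 3*(9 + 2*P*v) = 27 + 6*P*v)
m(B(3), -1) - 96*72 = (27 + 6*(-1)*(-4 + 4*3²)) - 96*72 = (27 + 6*(-1)*(-4 + 4*9)) - 6912 = (27 + 6*(-1)*(-4 + 36)) - 6912 = (27 + 6*(-1)*32) - 6912 = (27 - 192) - 6912 = -165 - 6912 = -7077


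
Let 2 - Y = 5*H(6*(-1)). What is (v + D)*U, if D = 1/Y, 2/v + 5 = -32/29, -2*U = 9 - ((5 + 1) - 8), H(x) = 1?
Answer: 429/118 ≈ 3.6356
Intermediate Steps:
U = -11/2 (U = -(9 - ((5 + 1) - 8))/2 = -(9 - (6 - 8))/2 = -(9 - 1*(-2))/2 = -(9 + 2)/2 = -1/2*11 = -11/2 ≈ -5.5000)
v = -58/177 (v = 2/(-5 - 32/29) = 2/(-177/29) = 2*(-29/177) = -58/177 ≈ -0.32768)
Y = -3 (Y = 2 - 5 = -3)
D = -1/3 (D = 1/(-3) = -1/3 ≈ -0.33333)
(v + D)*U = (-58/177 - 1/3)*(-11/2) = -39/59*(-11/2) = 429/118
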